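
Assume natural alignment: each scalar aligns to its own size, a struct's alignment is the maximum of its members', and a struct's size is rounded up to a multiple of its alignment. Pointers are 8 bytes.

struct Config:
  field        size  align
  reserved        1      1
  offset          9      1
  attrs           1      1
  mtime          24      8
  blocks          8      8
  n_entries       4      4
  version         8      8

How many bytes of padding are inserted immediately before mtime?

0..1  reserved  (1B, 1-aligned)
1..10  offset  (9B, 1-aligned)
10..11  attrs  (1B, 1-aligned)
11..16  -- padding (5B)
16..40  mtime  (24B, 8-aligned)

5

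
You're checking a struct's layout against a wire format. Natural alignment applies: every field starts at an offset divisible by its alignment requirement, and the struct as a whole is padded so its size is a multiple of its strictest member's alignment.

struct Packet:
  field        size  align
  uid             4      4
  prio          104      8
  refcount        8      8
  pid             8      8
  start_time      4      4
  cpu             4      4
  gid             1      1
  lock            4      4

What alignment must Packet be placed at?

member alignments: uid=4, prio=8, refcount=8, pid=8, start_time=4, cpu=4, gid=1, lock=4
max = 8

8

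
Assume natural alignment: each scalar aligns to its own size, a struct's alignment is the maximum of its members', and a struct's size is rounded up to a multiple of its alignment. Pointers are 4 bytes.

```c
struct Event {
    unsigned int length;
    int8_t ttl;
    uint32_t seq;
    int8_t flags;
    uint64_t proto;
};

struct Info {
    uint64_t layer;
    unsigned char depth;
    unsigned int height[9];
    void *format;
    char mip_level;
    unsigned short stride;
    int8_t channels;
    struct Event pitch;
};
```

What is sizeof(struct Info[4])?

352

Event: length at 0 (size 4, align 4) → ends 4; ttl at 4 (size 1, align 1) → ends 5; pad 3 to align 4 for seq; seq at 8 (size 4, align 4) → ends 12; flags at 12 (size 1, align 1) → ends 13; pad 3 to align 8 for proto; proto at 16 (size 8, align 8) → ends 24; total 24 bytes, alignment 8
layer at 0 (size 8, align 8) → ends 8
depth at 8 (size 1, align 1) → ends 9
pad 3 to align 4 for height
height at 12 (size 36, align 4) → ends 48
format at 48 (size 4, align 4) → ends 52
mip_level at 52 (size 1, align 1) → ends 53
pad 1 to align 2 for stride
stride at 54 (size 2, align 2) → ends 56
channels at 56 (size 1, align 1) → ends 57
pad 7 to align 8 for pitch
pitch at 64 (size 24, align 8) → ends 88
total 88 bytes, alignment 8
array of 4: 4 × 88 = 352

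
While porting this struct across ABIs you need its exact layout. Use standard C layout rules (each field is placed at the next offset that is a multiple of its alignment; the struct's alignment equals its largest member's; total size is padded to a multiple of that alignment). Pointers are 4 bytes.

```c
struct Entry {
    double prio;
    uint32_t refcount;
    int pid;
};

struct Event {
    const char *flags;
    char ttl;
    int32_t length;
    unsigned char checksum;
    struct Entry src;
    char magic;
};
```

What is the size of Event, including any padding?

Entry: @0: prio [8B, align 8] → 8; @8: refcount [4B, align 4] → 12; @12: pid [4B, align 4] → 16; size 16, align 8
@0: flags [4B, align 4] → 4
@4: ttl [1B, align 1] → 5
+3 pad (align 4)
@8: length [4B, align 4] → 12
@12: checksum [1B, align 1] → 13
+3 pad (align 8)
@16: src [16B, align 8] → 32
@32: magic [1B, align 1] → 33
+7 tail pad (align 8)
size 40, align 8

40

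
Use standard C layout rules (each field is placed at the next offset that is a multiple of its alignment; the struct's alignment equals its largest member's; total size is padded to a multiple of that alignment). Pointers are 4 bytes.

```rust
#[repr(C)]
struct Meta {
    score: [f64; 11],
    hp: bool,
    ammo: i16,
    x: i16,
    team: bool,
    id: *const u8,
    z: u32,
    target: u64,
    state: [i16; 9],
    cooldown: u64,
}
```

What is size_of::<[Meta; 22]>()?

@0: score [88B, align 8] → 88
@88: hp [1B, align 1] → 89
+1 pad (align 2)
@90: ammo [2B, align 2] → 92
@92: x [2B, align 2] → 94
@94: team [1B, align 1] → 95
+1 pad (align 4)
@96: id [4B, align 4] → 100
@100: z [4B, align 4] → 104
@104: target [8B, align 8] → 112
@112: state [18B, align 2] → 130
+6 pad (align 8)
@136: cooldown [8B, align 8] → 144
size 144, align 8
array of 22: 22 × 144 = 3168

3168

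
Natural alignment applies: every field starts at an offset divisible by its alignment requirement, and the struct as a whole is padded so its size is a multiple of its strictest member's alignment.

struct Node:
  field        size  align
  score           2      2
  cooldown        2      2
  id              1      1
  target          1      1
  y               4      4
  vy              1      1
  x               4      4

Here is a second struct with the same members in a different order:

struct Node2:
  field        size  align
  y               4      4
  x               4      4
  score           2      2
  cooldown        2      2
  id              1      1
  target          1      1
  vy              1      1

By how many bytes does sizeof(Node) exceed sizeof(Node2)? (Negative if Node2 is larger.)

4

score at 0 (size 2, align 2) → ends 2
cooldown at 2 (size 2, align 2) → ends 4
id at 4 (size 1, align 1) → ends 5
target at 5 (size 1, align 1) → ends 6
pad 2 to align 4 for y
y at 8 (size 4, align 4) → ends 12
vy at 12 (size 1, align 1) → ends 13
pad 3 to align 4 for x
x at 16 (size 4, align 4) → ends 20
total 20 bytes, alignment 4
— Node2 —
y at 0 (size 4, align 4) → ends 4
x at 4 (size 4, align 4) → ends 8
score at 8 (size 2, align 2) → ends 10
cooldown at 10 (size 2, align 2) → ends 12
id at 12 (size 1, align 1) → ends 13
target at 13 (size 1, align 1) → ends 14
vy at 14 (size 1, align 1) → ends 15
tail pad 1 to reach multiple of 4
total 16 bytes, alignment 4
20 − 16 = 4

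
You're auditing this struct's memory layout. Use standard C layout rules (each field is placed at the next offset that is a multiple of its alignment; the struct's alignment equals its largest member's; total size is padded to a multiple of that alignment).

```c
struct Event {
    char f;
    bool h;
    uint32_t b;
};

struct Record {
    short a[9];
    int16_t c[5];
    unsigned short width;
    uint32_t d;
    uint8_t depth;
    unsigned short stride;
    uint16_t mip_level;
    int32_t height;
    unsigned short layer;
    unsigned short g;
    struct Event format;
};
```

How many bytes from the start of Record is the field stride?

Event: @0: f [1B, align 1] → 1; @1: h [1B, align 1] → 2; +2 pad (align 4); @4: b [4B, align 4] → 8; size 8, align 4
@0: a [18B, align 2] → 18
@18: c [10B, align 2] → 28
@28: width [2B, align 2] → 30
+2 pad (align 4)
@32: d [4B, align 4] → 36
@36: depth [1B, align 1] → 37
+1 pad (align 2)
@38: stride [2B, align 2] → 40

38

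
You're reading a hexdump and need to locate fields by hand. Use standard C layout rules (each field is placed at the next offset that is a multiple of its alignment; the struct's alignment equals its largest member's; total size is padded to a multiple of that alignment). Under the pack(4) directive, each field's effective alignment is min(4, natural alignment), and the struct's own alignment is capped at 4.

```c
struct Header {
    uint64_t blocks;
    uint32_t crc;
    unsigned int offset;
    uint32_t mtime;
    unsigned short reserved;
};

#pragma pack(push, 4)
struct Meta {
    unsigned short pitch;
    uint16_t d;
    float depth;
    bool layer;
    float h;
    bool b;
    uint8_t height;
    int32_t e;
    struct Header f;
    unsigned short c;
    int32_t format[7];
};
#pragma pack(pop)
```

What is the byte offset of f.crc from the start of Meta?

32

Header: @0: blocks [8B, align 8] → 8; @8: crc [4B, align 4] → 12; @12: offset [4B, align 4] → 16; @16: mtime [4B, align 4] → 20; @20: reserved [2B, align 2] → 22; +2 tail pad (align 8); size 24, align 8
@0: pitch [2B, align 2] → 2
@2: d [2B, align 2] → 4
@4: depth [4B, align 4] → 8
@8: layer [1B, align 1] → 9
+3 pad (align 4)
@12: h [4B, align 4] → 16
@16: b [1B, align 1] → 17
@17: height [1B, align 1] → 18
+2 pad (align 4)
@20: e [4B, align 4] → 24
@24: f [24B, align 4] → 48
within Header: crc at 8
24 + 8 = 32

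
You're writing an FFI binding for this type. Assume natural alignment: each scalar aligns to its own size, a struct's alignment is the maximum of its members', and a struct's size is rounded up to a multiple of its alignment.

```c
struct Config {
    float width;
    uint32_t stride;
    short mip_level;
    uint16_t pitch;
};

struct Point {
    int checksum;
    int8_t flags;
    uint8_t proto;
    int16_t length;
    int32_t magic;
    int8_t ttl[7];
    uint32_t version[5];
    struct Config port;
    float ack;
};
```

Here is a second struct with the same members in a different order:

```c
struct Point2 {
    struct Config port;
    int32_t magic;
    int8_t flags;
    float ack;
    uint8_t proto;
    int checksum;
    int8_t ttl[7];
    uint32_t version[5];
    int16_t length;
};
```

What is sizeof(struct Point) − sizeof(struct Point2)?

-8

Config: 0..4  width  (4B, 4-aligned); 4..8  stride  (4B, 4-aligned); 8..10  mip_level  (2B, 2-aligned); 10..12  pitch  (2B, 2-aligned); sizeof = 12, alignof = 4
0..4  checksum  (4B, 4-aligned)
4..5  flags  (1B, 1-aligned)
5..6  proto  (1B, 1-aligned)
6..8  length  (2B, 2-aligned)
8..12  magic  (4B, 4-aligned)
12..19  ttl  (7B, 1-aligned)
19..20  -- padding (1B)
20..40  version  (20B, 4-aligned)
40..52  port  (12B, 4-aligned)
52..56  ack  (4B, 4-aligned)
sizeof = 56, alignof = 4
— Point2 —
0..12  port  (12B, 4-aligned)
12..16  magic  (4B, 4-aligned)
16..17  flags  (1B, 1-aligned)
17..20  -- padding (3B)
20..24  ack  (4B, 4-aligned)
24..25  proto  (1B, 1-aligned)
25..28  -- padding (3B)
28..32  checksum  (4B, 4-aligned)
32..39  ttl  (7B, 1-aligned)
39..40  -- padding (1B)
40..60  version  (20B, 4-aligned)
60..62  length  (2B, 2-aligned)
62..64  -- tail padding (2B)
sizeof = 64, alignof = 4
56 − 64 = -8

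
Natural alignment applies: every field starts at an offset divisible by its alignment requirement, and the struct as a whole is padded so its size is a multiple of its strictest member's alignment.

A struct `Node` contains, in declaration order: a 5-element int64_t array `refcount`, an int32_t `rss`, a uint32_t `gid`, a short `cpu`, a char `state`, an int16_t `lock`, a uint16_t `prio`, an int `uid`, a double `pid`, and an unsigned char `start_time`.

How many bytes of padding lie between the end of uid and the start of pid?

4

refcount at 0 (size 40, align 8) → ends 40
rss at 40 (size 4, align 4) → ends 44
gid at 44 (size 4, align 4) → ends 48
cpu at 48 (size 2, align 2) → ends 50
state at 50 (size 1, align 1) → ends 51
pad 1 to align 2 for lock
lock at 52 (size 2, align 2) → ends 54
prio at 54 (size 2, align 2) → ends 56
uid at 56 (size 4, align 4) → ends 60
pad 4 to align 8 for pid
pid at 64 (size 8, align 8) → ends 72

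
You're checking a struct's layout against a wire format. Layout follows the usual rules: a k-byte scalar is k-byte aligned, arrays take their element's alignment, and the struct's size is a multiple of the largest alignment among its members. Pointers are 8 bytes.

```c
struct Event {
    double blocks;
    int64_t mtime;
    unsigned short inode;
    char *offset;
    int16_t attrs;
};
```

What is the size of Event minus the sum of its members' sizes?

12

blocks at 0 (size 8, align 8) → ends 8
mtime at 8 (size 8, align 8) → ends 16
inode at 16 (size 2, align 2) → ends 18
pad 6 to align 8 for offset
offset at 24 (size 8, align 8) → ends 32
attrs at 32 (size 2, align 2) → ends 34
tail pad 6 to reach multiple of 8
total 40 bytes, alignment 8
data bytes 28, size 40 → padding 12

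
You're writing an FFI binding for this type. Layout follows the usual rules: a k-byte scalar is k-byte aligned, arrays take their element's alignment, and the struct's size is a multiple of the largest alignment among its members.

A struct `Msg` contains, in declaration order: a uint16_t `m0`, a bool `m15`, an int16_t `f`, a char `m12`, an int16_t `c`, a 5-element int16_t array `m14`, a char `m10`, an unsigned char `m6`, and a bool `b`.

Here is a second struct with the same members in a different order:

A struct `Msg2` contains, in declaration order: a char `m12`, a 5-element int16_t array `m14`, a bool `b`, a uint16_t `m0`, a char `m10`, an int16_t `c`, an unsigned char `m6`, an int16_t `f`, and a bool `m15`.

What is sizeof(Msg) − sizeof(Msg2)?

m0 at 0 (size 2, align 2) → ends 2
m15 at 2 (size 1, align 1) → ends 3
pad 1 to align 2 for f
f at 4 (size 2, align 2) → ends 6
m12 at 6 (size 1, align 1) → ends 7
pad 1 to align 2 for c
c at 8 (size 2, align 2) → ends 10
m14 at 10 (size 10, align 2) → ends 20
m10 at 20 (size 1, align 1) → ends 21
m6 at 21 (size 1, align 1) → ends 22
b at 22 (size 1, align 1) → ends 23
tail pad 1 to reach multiple of 2
total 24 bytes, alignment 2
— Msg2 —
m12 at 0 (size 1, align 1) → ends 1
pad 1 to align 2 for m14
m14 at 2 (size 10, align 2) → ends 12
b at 12 (size 1, align 1) → ends 13
pad 1 to align 2 for m0
m0 at 14 (size 2, align 2) → ends 16
m10 at 16 (size 1, align 1) → ends 17
pad 1 to align 2 for c
c at 18 (size 2, align 2) → ends 20
m6 at 20 (size 1, align 1) → ends 21
pad 1 to align 2 for f
f at 22 (size 2, align 2) → ends 24
m15 at 24 (size 1, align 1) → ends 25
tail pad 1 to reach multiple of 2
total 26 bytes, alignment 2
24 − 26 = -2

-2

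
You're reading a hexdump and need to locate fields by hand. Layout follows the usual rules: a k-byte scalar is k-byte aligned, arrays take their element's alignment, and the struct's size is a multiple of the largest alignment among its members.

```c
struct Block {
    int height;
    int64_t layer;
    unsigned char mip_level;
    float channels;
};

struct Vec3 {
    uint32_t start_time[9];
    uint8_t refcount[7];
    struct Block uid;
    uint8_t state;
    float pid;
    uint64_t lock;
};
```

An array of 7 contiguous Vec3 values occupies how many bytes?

616

Block: @0: height [4B, align 4] → 4; +4 pad (align 8); @8: layer [8B, align 8] → 16; @16: mip_level [1B, align 1] → 17; +3 pad (align 4); @20: channels [4B, align 4] → 24; size 24, align 8
@0: start_time [36B, align 4] → 36
@36: refcount [7B, align 1] → 43
+5 pad (align 8)
@48: uid [24B, align 8] → 72
@72: state [1B, align 1] → 73
+3 pad (align 4)
@76: pid [4B, align 4] → 80
@80: lock [8B, align 8] → 88
size 88, align 8
array of 7: 7 × 88 = 616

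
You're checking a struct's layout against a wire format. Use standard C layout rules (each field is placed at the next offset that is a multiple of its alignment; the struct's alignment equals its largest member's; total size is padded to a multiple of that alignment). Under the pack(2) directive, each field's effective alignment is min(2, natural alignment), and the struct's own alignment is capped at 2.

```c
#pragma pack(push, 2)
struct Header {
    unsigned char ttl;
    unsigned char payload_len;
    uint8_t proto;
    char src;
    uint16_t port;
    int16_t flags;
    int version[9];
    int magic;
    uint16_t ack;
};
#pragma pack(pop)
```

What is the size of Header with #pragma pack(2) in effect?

50

0..1  ttl  (1B, 1-aligned)
1..2  payload_len  (1B, 1-aligned)
2..3  proto  (1B, 1-aligned)
3..4  src  (1B, 1-aligned)
4..6  port  (2B, 2-aligned)
6..8  flags  (2B, 2-aligned)
8..44  version  (36B, 2-aligned)
44..48  magic  (4B, 2-aligned)
48..50  ack  (2B, 2-aligned)
sizeof = 50, alignof = 2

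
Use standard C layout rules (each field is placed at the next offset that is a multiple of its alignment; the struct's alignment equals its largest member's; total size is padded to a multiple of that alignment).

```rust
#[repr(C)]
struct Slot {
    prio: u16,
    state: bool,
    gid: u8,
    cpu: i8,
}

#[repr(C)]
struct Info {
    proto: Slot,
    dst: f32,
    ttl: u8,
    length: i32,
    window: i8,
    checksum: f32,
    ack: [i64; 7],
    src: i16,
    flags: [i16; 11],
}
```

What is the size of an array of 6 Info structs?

Slot: 0..2  prio  (2B, 2-aligned); 2..3  state  (1B, 1-aligned); 3..4  gid  (1B, 1-aligned); 4..5  cpu  (1B, 1-aligned); 5..6  -- tail padding (1B); sizeof = 6, alignof = 2
0..6  proto  (6B, 2-aligned)
6..8  -- padding (2B)
8..12  dst  (4B, 4-aligned)
12..13  ttl  (1B, 1-aligned)
13..16  -- padding (3B)
16..20  length  (4B, 4-aligned)
20..21  window  (1B, 1-aligned)
21..24  -- padding (3B)
24..28  checksum  (4B, 4-aligned)
28..32  -- padding (4B)
32..88  ack  (56B, 8-aligned)
88..90  src  (2B, 2-aligned)
90..112  flags  (22B, 2-aligned)
sizeof = 112, alignof = 8
array of 6: 6 × 112 = 672

672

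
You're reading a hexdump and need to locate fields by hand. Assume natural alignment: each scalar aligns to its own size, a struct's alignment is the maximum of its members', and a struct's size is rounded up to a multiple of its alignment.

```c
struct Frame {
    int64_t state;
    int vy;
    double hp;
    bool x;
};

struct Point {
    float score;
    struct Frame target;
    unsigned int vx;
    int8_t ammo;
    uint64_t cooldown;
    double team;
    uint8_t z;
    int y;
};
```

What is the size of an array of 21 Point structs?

1512

Frame: state at 0 (size 8, align 8) → ends 8; vy at 8 (size 4, align 4) → ends 12; pad 4 to align 8 for hp; hp at 16 (size 8, align 8) → ends 24; x at 24 (size 1, align 1) → ends 25; tail pad 7 to reach multiple of 8; total 32 bytes, alignment 8
score at 0 (size 4, align 4) → ends 4
pad 4 to align 8 for target
target at 8 (size 32, align 8) → ends 40
vx at 40 (size 4, align 4) → ends 44
ammo at 44 (size 1, align 1) → ends 45
pad 3 to align 8 for cooldown
cooldown at 48 (size 8, align 8) → ends 56
team at 56 (size 8, align 8) → ends 64
z at 64 (size 1, align 1) → ends 65
pad 3 to align 4 for y
y at 68 (size 4, align 4) → ends 72
total 72 bytes, alignment 8
array of 21: 21 × 72 = 1512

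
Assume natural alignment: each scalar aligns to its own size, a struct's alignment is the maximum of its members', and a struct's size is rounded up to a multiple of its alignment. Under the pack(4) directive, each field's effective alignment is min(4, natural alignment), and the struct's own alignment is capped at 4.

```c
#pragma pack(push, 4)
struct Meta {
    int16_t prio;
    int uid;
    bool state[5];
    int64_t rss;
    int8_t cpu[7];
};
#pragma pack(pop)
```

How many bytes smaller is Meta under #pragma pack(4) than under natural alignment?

0

natural layout:
  @0: prio [2B, align 2] → 2
  +2 pad (align 4)
  @4: uid [4B, align 4] → 8
  @8: state [5B, align 1] → 13
  +3 pad (align 8)
  @16: rss [8B, align 8] → 24
  @24: cpu [7B, align 1] → 31
  +1 tail pad (align 8)
  size 32, align 8
packed(4) layout:
  @0: prio [2B, align 2] → 2
  +2 pad (align 4)
  @4: uid [4B, align 4] → 8
  @8: state [5B, align 1] → 13
  +3 pad (align 4)
  @16: rss [8B, align 4] → 24
  @24: cpu [7B, align 1] → 31
  +1 tail pad (align 4)
  size 32, align 4
32 − 32 = 0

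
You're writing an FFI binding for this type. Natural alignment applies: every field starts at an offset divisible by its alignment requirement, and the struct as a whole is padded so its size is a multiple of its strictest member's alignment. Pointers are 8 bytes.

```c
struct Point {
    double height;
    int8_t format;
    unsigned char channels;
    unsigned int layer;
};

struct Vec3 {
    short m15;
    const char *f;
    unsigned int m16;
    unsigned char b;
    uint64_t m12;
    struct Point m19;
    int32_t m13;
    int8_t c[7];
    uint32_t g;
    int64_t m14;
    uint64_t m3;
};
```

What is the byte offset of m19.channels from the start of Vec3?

41

Point: height at 0 (size 8, align 8) → ends 8; format at 8 (size 1, align 1) → ends 9; channels at 9 (size 1, align 1) → ends 10; pad 2 to align 4 for layer; layer at 12 (size 4, align 4) → ends 16; total 16 bytes, alignment 8
m15 at 0 (size 2, align 2) → ends 2
pad 6 to align 8 for f
f at 8 (size 8, align 8) → ends 16
m16 at 16 (size 4, align 4) → ends 20
b at 20 (size 1, align 1) → ends 21
pad 3 to align 8 for m12
m12 at 24 (size 8, align 8) → ends 32
m19 at 32 (size 16, align 8) → ends 48
within Point: channels at 9
32 + 9 = 41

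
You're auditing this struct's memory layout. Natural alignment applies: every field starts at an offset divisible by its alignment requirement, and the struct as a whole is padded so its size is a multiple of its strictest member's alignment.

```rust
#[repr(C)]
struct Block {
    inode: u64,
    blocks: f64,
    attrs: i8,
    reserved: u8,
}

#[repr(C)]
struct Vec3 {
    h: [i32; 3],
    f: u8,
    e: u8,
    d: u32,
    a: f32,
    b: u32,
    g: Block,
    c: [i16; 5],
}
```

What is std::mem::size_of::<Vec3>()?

72

Block: inode at 0 (size 8, align 8) → ends 8; blocks at 8 (size 8, align 8) → ends 16; attrs at 16 (size 1, align 1) → ends 17; reserved at 17 (size 1, align 1) → ends 18; tail pad 6 to reach multiple of 8; total 24 bytes, alignment 8
h at 0 (size 12, align 4) → ends 12
f at 12 (size 1, align 1) → ends 13
e at 13 (size 1, align 1) → ends 14
pad 2 to align 4 for d
d at 16 (size 4, align 4) → ends 20
a at 20 (size 4, align 4) → ends 24
b at 24 (size 4, align 4) → ends 28
pad 4 to align 8 for g
g at 32 (size 24, align 8) → ends 56
c at 56 (size 10, align 2) → ends 66
tail pad 6 to reach multiple of 8
total 72 bytes, alignment 8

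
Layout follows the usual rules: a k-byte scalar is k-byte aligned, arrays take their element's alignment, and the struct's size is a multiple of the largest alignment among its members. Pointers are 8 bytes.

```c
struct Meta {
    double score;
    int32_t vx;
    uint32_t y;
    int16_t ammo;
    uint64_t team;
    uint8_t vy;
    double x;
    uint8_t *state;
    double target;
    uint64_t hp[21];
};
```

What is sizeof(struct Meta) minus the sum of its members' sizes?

13

score at 0 (size 8, align 8) → ends 8
vx at 8 (size 4, align 4) → ends 12
y at 12 (size 4, align 4) → ends 16
ammo at 16 (size 2, align 2) → ends 18
pad 6 to align 8 for team
team at 24 (size 8, align 8) → ends 32
vy at 32 (size 1, align 1) → ends 33
pad 7 to align 8 for x
x at 40 (size 8, align 8) → ends 48
state at 48 (size 8, align 8) → ends 56
target at 56 (size 8, align 8) → ends 64
hp at 64 (size 168, align 8) → ends 232
total 232 bytes, alignment 8
data bytes 219, size 232 → padding 13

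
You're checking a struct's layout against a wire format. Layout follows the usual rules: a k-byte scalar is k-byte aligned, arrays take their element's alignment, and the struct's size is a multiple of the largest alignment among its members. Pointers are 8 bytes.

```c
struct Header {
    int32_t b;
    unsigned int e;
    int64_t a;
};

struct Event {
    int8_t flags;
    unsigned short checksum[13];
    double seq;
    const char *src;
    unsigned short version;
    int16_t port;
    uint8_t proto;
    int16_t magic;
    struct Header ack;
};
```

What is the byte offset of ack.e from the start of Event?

60

Header: @0: b [4B, align 4] → 4; @4: e [4B, align 4] → 8; @8: a [8B, align 8] → 16; size 16, align 8
@0: flags [1B, align 1] → 1
+1 pad (align 2)
@2: checksum [26B, align 2] → 28
+4 pad (align 8)
@32: seq [8B, align 8] → 40
@40: src [8B, align 8] → 48
@48: version [2B, align 2] → 50
@50: port [2B, align 2] → 52
@52: proto [1B, align 1] → 53
+1 pad (align 2)
@54: magic [2B, align 2] → 56
@56: ack [16B, align 8] → 72
within Header: e at 4
56 + 4 = 60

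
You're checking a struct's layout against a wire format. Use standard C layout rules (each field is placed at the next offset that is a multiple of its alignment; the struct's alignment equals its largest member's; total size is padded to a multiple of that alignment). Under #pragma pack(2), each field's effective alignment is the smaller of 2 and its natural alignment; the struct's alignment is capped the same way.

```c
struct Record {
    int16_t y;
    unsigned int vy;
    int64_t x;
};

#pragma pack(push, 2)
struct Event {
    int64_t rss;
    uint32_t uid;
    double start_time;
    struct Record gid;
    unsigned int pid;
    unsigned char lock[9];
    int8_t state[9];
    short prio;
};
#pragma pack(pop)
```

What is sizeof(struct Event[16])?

Record: @0: y [2B, align 2] → 2; +2 pad (align 4); @4: vy [4B, align 4] → 8; @8: x [8B, align 8] → 16; size 16, align 8
@0: rss [8B, align 2] → 8
@8: uid [4B, align 2] → 12
@12: start_time [8B, align 2] → 20
@20: gid [16B, align 2] → 36
@36: pid [4B, align 2] → 40
@40: lock [9B, align 1] → 49
@49: state [9B, align 1] → 58
@58: prio [2B, align 2] → 60
size 60, align 2
array of 16: 16 × 60 = 960

960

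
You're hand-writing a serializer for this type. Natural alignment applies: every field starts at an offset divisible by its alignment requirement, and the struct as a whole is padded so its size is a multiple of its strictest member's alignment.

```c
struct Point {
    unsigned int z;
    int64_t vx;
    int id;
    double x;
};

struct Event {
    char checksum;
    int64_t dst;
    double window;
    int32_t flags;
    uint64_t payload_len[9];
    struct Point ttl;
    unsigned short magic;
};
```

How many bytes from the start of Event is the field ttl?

Point: @0: z [4B, align 4] → 4; +4 pad (align 8); @8: vx [8B, align 8] → 16; @16: id [4B, align 4] → 20; +4 pad (align 8); @24: x [8B, align 8] → 32; size 32, align 8
@0: checksum [1B, align 1] → 1
+7 pad (align 8)
@8: dst [8B, align 8] → 16
@16: window [8B, align 8] → 24
@24: flags [4B, align 4] → 28
+4 pad (align 8)
@32: payload_len [72B, align 8] → 104
@104: ttl [32B, align 8] → 136

104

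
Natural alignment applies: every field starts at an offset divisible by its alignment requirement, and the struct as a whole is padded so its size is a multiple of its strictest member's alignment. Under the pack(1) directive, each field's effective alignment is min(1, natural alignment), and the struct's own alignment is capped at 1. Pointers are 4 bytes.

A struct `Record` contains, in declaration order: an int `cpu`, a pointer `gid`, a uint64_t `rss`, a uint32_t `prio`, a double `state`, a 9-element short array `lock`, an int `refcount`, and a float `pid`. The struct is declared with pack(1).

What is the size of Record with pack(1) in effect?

cpu at 0 (size 4, align 1) → ends 4
gid at 4 (size 4, align 1) → ends 8
rss at 8 (size 8, align 1) → ends 16
prio at 16 (size 4, align 1) → ends 20
state at 20 (size 8, align 1) → ends 28
lock at 28 (size 18, align 1) → ends 46
refcount at 46 (size 4, align 1) → ends 50
pid at 50 (size 4, align 1) → ends 54
total 54 bytes, alignment 1

54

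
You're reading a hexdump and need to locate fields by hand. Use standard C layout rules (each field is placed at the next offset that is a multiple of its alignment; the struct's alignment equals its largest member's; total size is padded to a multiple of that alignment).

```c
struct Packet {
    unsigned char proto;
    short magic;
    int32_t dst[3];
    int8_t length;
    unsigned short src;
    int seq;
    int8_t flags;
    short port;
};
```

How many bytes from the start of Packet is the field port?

@0: proto [1B, align 1] → 1
+1 pad (align 2)
@2: magic [2B, align 2] → 4
@4: dst [12B, align 4] → 16
@16: length [1B, align 1] → 17
+1 pad (align 2)
@18: src [2B, align 2] → 20
@20: seq [4B, align 4] → 24
@24: flags [1B, align 1] → 25
+1 pad (align 2)
@26: port [2B, align 2] → 28

26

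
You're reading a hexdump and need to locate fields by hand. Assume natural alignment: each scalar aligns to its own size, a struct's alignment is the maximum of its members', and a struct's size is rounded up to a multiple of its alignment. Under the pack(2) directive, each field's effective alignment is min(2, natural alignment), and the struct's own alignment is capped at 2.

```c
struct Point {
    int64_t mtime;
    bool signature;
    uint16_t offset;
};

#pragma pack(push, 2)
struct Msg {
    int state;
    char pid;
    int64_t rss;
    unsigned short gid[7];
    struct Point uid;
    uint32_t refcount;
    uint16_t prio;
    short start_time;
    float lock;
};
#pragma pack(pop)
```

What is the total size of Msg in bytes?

Point: mtime at 0 (size 8, align 8) → ends 8; signature at 8 (size 1, align 1) → ends 9; pad 1 to align 2 for offset; offset at 10 (size 2, align 2) → ends 12; tail pad 4 to reach multiple of 8; total 16 bytes, alignment 8
state at 0 (size 4, align 2) → ends 4
pid at 4 (size 1, align 1) → ends 5
pad 1 to align 2 for rss
rss at 6 (size 8, align 2) → ends 14
gid at 14 (size 14, align 2) → ends 28
uid at 28 (size 16, align 2) → ends 44
refcount at 44 (size 4, align 2) → ends 48
prio at 48 (size 2, align 2) → ends 50
start_time at 50 (size 2, align 2) → ends 52
lock at 52 (size 4, align 2) → ends 56
total 56 bytes, alignment 2

56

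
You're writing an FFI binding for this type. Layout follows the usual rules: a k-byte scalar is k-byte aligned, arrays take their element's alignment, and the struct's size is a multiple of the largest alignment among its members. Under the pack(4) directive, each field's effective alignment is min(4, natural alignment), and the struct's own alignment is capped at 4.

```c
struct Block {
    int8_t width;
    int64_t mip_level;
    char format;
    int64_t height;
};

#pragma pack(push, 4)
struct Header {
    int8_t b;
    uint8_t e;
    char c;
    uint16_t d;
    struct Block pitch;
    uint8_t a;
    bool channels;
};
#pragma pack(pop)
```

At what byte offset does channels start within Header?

41

Block: @0: width [1B, align 1] → 1; +7 pad (align 8); @8: mip_level [8B, align 8] → 16; @16: format [1B, align 1] → 17; +7 pad (align 8); @24: height [8B, align 8] → 32; size 32, align 8
@0: b [1B, align 1] → 1
@1: e [1B, align 1] → 2
@2: c [1B, align 1] → 3
+1 pad (align 2)
@4: d [2B, align 2] → 6
+2 pad (align 4)
@8: pitch [32B, align 4] → 40
@40: a [1B, align 1] → 41
@41: channels [1B, align 1] → 42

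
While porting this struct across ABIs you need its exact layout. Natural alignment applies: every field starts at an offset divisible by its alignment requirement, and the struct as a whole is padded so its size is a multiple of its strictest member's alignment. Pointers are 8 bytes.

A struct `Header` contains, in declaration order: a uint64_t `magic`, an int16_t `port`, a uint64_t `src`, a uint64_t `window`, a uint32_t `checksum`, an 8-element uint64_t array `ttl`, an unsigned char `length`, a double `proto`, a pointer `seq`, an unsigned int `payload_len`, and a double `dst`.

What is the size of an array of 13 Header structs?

@0: magic [8B, align 8] → 8
@8: port [2B, align 2] → 10
+6 pad (align 8)
@16: src [8B, align 8] → 24
@24: window [8B, align 8] → 32
@32: checksum [4B, align 4] → 36
+4 pad (align 8)
@40: ttl [64B, align 8] → 104
@104: length [1B, align 1] → 105
+7 pad (align 8)
@112: proto [8B, align 8] → 120
@120: seq [8B, align 8] → 128
@128: payload_len [4B, align 4] → 132
+4 pad (align 8)
@136: dst [8B, align 8] → 144
size 144, align 8
array of 13: 13 × 144 = 1872

1872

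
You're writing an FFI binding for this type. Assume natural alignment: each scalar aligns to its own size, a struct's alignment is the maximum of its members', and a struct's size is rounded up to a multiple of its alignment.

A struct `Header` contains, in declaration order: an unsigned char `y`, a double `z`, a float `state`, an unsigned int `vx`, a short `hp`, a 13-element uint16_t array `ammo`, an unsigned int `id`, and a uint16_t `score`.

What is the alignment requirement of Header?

8

member alignments: y=1, z=8, state=4, vx=4, hp=2, ammo=2, id=4, score=2
max = 8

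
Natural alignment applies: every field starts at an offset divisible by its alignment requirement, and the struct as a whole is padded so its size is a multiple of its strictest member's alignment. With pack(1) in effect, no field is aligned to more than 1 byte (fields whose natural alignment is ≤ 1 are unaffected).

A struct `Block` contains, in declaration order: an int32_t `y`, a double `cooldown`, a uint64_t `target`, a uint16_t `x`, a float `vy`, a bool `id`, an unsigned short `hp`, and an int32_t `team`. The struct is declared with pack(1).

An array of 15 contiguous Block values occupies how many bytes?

@0: y [4B, align 1] → 4
@4: cooldown [8B, align 1] → 12
@12: target [8B, align 1] → 20
@20: x [2B, align 1] → 22
@22: vy [4B, align 1] → 26
@26: id [1B, align 1] → 27
@27: hp [2B, align 1] → 29
@29: team [4B, align 1] → 33
size 33, align 1
array of 15: 15 × 33 = 495

495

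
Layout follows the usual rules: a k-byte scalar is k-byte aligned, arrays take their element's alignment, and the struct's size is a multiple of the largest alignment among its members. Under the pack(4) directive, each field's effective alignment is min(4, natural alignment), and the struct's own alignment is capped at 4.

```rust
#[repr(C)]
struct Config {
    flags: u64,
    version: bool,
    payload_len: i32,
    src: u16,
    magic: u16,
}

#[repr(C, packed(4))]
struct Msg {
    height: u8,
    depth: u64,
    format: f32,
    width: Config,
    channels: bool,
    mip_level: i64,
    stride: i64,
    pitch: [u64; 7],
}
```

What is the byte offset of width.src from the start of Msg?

32

Config: 0..8  flags  (8B, 8-aligned); 8..9  version  (1B, 1-aligned); 9..12  -- padding (3B); 12..16  payload_len  (4B, 4-aligned); 16..18  src  (2B, 2-aligned); 18..20  magic  (2B, 2-aligned); 20..24  -- tail padding (4B); sizeof = 24, alignof = 8
0..1  height  (1B, 1-aligned)
1..4  -- padding (3B)
4..12  depth  (8B, 4-aligned)
12..16  format  (4B, 4-aligned)
16..40  width  (24B, 4-aligned)
within Config: src at 16
16 + 16 = 32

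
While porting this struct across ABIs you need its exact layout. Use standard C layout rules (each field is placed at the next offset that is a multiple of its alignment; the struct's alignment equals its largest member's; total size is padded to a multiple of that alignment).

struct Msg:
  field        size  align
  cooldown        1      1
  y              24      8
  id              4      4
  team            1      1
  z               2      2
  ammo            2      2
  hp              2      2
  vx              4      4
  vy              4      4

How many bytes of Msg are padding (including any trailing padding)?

@0: cooldown [1B, align 1] → 1
+7 pad (align 8)
@8: y [24B, align 8] → 32
@32: id [4B, align 4] → 36
@36: team [1B, align 1] → 37
+1 pad (align 2)
@38: z [2B, align 2] → 40
@40: ammo [2B, align 2] → 42
@42: hp [2B, align 2] → 44
@44: vx [4B, align 4] → 48
@48: vy [4B, align 4] → 52
+4 tail pad (align 8)
size 56, align 8
data bytes 44, size 56 → padding 12

12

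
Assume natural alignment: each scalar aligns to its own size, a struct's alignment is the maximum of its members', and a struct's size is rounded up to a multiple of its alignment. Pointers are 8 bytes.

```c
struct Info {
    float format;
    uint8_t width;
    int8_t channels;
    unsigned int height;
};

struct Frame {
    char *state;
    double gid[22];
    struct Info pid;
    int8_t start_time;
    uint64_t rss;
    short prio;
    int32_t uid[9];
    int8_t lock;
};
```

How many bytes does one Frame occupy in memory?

Info: format at 0 (size 4, align 4) → ends 4; width at 4 (size 1, align 1) → ends 5; channels at 5 (size 1, align 1) → ends 6; pad 2 to align 4 for height; height at 8 (size 4, align 4) → ends 12; total 12 bytes, alignment 4
state at 0 (size 8, align 8) → ends 8
gid at 8 (size 176, align 8) → ends 184
pid at 184 (size 12, align 4) → ends 196
start_time at 196 (size 1, align 1) → ends 197
pad 3 to align 8 for rss
rss at 200 (size 8, align 8) → ends 208
prio at 208 (size 2, align 2) → ends 210
pad 2 to align 4 for uid
uid at 212 (size 36, align 4) → ends 248
lock at 248 (size 1, align 1) → ends 249
tail pad 7 to reach multiple of 8
total 256 bytes, alignment 8

256 bytes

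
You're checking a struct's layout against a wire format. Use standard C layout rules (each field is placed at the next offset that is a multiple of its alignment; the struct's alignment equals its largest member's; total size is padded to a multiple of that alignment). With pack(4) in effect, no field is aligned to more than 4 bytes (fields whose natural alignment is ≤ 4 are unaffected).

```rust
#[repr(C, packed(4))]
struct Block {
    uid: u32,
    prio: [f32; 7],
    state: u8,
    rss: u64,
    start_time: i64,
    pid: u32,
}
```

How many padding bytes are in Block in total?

3

0..4  uid  (4B, 4-aligned)
4..32  prio  (28B, 4-aligned)
32..33  state  (1B, 1-aligned)
33..36  -- padding (3B)
36..44  rss  (8B, 4-aligned)
44..52  start_time  (8B, 4-aligned)
52..56  pid  (4B, 4-aligned)
sizeof = 56, alignof = 4
data bytes 53, size 56 → padding 3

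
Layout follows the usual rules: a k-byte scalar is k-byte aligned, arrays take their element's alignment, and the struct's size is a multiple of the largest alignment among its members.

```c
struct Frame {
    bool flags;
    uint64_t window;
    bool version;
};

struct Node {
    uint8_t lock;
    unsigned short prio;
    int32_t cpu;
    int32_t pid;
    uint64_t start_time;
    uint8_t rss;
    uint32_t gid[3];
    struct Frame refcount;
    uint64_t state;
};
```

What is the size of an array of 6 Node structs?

Frame: flags at 0 (size 1, align 1) → ends 1; pad 7 to align 8 for window; window at 8 (size 8, align 8) → ends 16; version at 16 (size 1, align 1) → ends 17; tail pad 7 to reach multiple of 8; total 24 bytes, alignment 8
lock at 0 (size 1, align 1) → ends 1
pad 1 to align 2 for prio
prio at 2 (size 2, align 2) → ends 4
cpu at 4 (size 4, align 4) → ends 8
pid at 8 (size 4, align 4) → ends 12
pad 4 to align 8 for start_time
start_time at 16 (size 8, align 8) → ends 24
rss at 24 (size 1, align 1) → ends 25
pad 3 to align 4 for gid
gid at 28 (size 12, align 4) → ends 40
refcount at 40 (size 24, align 8) → ends 64
state at 64 (size 8, align 8) → ends 72
total 72 bytes, alignment 8
array of 6: 6 × 72 = 432

432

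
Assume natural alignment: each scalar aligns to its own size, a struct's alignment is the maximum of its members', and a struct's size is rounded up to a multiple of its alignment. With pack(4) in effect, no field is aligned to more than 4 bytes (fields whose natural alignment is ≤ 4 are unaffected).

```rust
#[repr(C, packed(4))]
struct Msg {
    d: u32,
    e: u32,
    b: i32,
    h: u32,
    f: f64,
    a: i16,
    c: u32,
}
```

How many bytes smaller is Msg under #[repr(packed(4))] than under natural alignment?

0

natural layout:
  d at 0 (size 4, align 4) → ends 4
  e at 4 (size 4, align 4) → ends 8
  b at 8 (size 4, align 4) → ends 12
  h at 12 (size 4, align 4) → ends 16
  f at 16 (size 8, align 8) → ends 24
  a at 24 (size 2, align 2) → ends 26
  pad 2 to align 4 for c
  c at 28 (size 4, align 4) → ends 32
  total 32 bytes, alignment 8
packed(4) layout:
  d at 0 (size 4, align 4) → ends 4
  e at 4 (size 4, align 4) → ends 8
  b at 8 (size 4, align 4) → ends 12
  h at 12 (size 4, align 4) → ends 16
  f at 16 (size 8, align 4) → ends 24
  a at 24 (size 2, align 2) → ends 26
  pad 2 to align 4 for c
  c at 28 (size 4, align 4) → ends 32
  total 32 bytes, alignment 4
32 − 32 = 0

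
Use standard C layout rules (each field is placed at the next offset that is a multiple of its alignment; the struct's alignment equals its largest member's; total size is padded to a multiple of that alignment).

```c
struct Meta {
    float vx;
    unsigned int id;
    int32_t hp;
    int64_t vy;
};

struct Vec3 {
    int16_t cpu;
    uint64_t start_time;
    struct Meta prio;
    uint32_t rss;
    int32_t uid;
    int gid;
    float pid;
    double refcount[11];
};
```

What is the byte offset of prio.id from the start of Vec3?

20

Meta: vx at 0 (size 4, align 4) → ends 4; id at 4 (size 4, align 4) → ends 8; hp at 8 (size 4, align 4) → ends 12; pad 4 to align 8 for vy; vy at 16 (size 8, align 8) → ends 24; total 24 bytes, alignment 8
cpu at 0 (size 2, align 2) → ends 2
pad 6 to align 8 for start_time
start_time at 8 (size 8, align 8) → ends 16
prio at 16 (size 24, align 8) → ends 40
within Meta: id at 4
16 + 4 = 20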